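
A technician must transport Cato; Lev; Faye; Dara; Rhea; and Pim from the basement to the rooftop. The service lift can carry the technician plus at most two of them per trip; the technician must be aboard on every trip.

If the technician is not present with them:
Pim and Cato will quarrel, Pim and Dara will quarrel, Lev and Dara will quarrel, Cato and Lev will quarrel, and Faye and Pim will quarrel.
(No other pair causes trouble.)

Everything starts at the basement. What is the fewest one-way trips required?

7

Counting alone: the technician can take at most 2 across per trip to the rooftop, so moving all 6 needs at least 3 loaded trips out, with a return between consecutive ones — at least 5 crossings.
The safety rule pushes this higher. Following every safe sequence of crossings, the most of the 6 that can be at the rooftop as the service lift arrives there on crossing 5 is 5 — never all 6.
So no plan with fewer than 7 crossings exists, and this one achieves 7:
1. Technician goes to the rooftop with Lev and Pim.
2. Technician goes back to the basement alone.
3. Technician goes to the rooftop with Cato and Faye.
4. Technician goes back to the basement with Lev and Pim.
5. Technician goes to the rooftop with Dara and Rhea.
6. Technician goes back to the basement alone.
7. Technician goes to the rooftop with Lev and Pim.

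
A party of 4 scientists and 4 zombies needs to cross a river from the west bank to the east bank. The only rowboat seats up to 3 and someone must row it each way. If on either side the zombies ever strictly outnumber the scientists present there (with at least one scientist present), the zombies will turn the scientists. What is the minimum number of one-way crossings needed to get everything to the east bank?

9

Counting alone: each trip to the east bank takes at most 3 across and each return brings at least 1 back, so after t trips out (and t−1 returns) at most 3t − (t−1) of the 8 are across; that first reaches 8 at t = 4, so at least 7 crossings are needed.
The safety rule pushes this higher. Following every safe sequence of crossings, the most of the 8 that can be at the east bank as the rowboat arrives there on crossing 7 is 7 — never all 8.
So no plan with fewer than 9 crossings exists, and this one achieves 9:
1. 2 zombies → the east bank.  (the west bank: 4S 2Z; the east bank: 0S 2Z)
2. 1 zombie ← the west bank.  (the west bank: 4S 3Z; the east bank: 0S 1Z)
3. 3 zombies → the east bank.  (the west bank: 4S 0Z; the east bank: 0S 4Z)
4. 1 zombie ← the west bank.  (the west bank: 4S 1Z; the east bank: 0S 3Z)
5. 3 scientists → the east bank.  (the west bank: 1S 1Z; the east bank: 3S 3Z)
6. 1 scientist and 1 zombie ← the west bank.  (the west bank: 2S 2Z; the east bank: 2S 2Z)
7. 2 scientists → the east bank.  (the west bank: 0S 2Z; the east bank: 4S 2Z)
8. 1 zombie ← the west bank.  (the west bank: 0S 3Z; the east bank: 4S 1Z)
9. 3 zombies → the east bank.  (the west bank: 0S 0Z; the east bank: 4S 4Z)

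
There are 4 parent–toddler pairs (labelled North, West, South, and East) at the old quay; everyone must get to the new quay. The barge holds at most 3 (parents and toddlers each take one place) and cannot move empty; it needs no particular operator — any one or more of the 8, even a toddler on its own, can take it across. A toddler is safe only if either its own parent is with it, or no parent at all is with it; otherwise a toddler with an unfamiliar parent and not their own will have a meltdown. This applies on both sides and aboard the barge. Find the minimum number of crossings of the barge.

9

Counting alone: each trip to the new quay takes at most 3 across and each return brings at least 1 back, so after t trips out (and t−1 returns) at most 3t − (t−1) of the 8 are across; that first reaches 8 at t = 4, so at least 7 crossings are needed.
The safety rule pushes this higher. Following every safe sequence of crossings, the most of the 8 that can be at the new quay as the barge arrives there on crossing 7 is 7 — never all 8.
So no plan with fewer than 9 crossings exists, and this one achieves 9:
1. parent North and toddler North cross → the new quay.
2. parent North crosses ← the old quay.
3. parent North, parent West, and toddler West cross → the new quay.
4. parent North and toddler North cross ← the old quay.
5. parent East, parent North, and parent South cross → the new quay.
6. toddler West crosses ← the old quay.
7. toddler North and toddler West cross → the new quay.
8. toddler North crosses ← the old quay.
9. toddler East, toddler North, and toddler South cross → the new quay.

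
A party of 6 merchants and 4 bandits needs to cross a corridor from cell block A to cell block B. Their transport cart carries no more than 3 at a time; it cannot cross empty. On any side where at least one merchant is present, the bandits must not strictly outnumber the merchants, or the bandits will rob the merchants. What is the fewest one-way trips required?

9

Counting alone: each trip to cell block B takes at most 3 across and each return brings at least 1 back, so after t trips out (and t−1 returns) at most 3t − (t−1) of the 10 are across; that first reaches 10 at t = 5, so at least 9 crossings are needed.
The plan below uses exactly 9 crossings, so it is optimal:
1. 2 bandits → cell block B.  (cell block A: 6M 2B; cell block B: 0M 2B)
2. 1 bandit ← cell block A.  (cell block A: 6M 3B; cell block B: 0M 1B)
3. 3 bandits → cell block B.  (cell block A: 6M 0B; cell block B: 0M 4B)
4. 1 bandit ← cell block A.  (cell block A: 6M 1B; cell block B: 0M 3B)
5. 3 merchants → cell block B.  (cell block A: 3M 1B; cell block B: 3M 3B)
6. 1 bandit ← cell block A.  (cell block A: 3M 2B; cell block B: 3M 2B)
7. 1 merchant and 2 bandits → cell block B.  (cell block A: 2M 0B; cell block B: 4M 4B)
8. 1 bandit ← cell block A.  (cell block A: 2M 1B; cell block B: 4M 3B)
9. 2 merchants and 1 bandit → cell block B.  (cell block A: 0M 0B; cell block B: 6M 4B)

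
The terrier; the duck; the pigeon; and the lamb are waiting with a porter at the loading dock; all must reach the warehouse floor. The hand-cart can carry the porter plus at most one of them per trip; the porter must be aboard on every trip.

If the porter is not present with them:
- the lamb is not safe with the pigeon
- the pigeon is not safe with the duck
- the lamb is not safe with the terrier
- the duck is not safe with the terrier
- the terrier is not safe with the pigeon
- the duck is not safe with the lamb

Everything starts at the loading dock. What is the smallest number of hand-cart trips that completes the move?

Whatever the first load, the items left behind include a forbidden pair without the porter. No opening move is safe, so no plan exists.

impossible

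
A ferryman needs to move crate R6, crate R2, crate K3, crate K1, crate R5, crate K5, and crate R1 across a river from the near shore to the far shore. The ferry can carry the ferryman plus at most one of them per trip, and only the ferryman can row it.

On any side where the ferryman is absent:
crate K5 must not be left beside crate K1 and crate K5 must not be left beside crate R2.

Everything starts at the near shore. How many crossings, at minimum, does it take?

Counting alone: the ferryman can take at most 1 across per trip to the far shore, so moving all 7 needs at least 7 loaded trips out, with a return between consecutive ones — at least 13 crossings.
The safety rule pushes this higher. Following every safe sequence of crossings, the most of the 7 that can be at the far shore as the ferry arrives there on crossing 13 is 6 — never all 7.
So no plan with fewer than 15 crossings exists, and this one achieves 15:
1. Ferryman goes to the far shore with crate K5.
2. Ferryman goes back to the near shore alone.
3. Ferryman goes to the far shore with crate R6.
4. Ferryman goes back to the near shore alone.
5. Ferryman goes to the far shore with crate R2.
6. Ferryman goes back to the near shore with crate K5.
7. Ferryman goes to the far shore with crate K1.
8. Ferryman goes back to the near shore alone.
9. Ferryman goes to the far shore with crate K3.
10. Ferryman goes back to the near shore alone.
11. Ferryman goes to the far shore with crate R5.
12. Ferryman goes back to the near shore alone.
13. Ferryman goes to the far shore with crate R1.
14. Ferryman goes back to the near shore alone.
15. Ferryman goes to the far shore with crate K5.

15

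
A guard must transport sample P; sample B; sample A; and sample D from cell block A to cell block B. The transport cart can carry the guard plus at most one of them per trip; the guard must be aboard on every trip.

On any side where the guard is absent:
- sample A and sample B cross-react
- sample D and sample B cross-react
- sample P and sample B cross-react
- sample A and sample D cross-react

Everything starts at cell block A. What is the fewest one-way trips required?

impossible

Whatever the first load, the items left behind include a forbidden pair without the guard. No opening move is safe, so no plan exists.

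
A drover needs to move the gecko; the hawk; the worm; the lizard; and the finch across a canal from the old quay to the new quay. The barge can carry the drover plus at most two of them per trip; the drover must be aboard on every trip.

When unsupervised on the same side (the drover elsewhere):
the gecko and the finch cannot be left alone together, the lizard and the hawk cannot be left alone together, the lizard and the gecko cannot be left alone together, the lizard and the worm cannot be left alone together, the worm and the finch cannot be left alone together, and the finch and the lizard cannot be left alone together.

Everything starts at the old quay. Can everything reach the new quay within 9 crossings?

Yes — this plan uses 7 crossings (≤ 9):
1. Drover goes to the new quay with the finch and the lizard.
2. Drover goes back to the old quay with the lizard.
3. Drover goes to the new quay with the hawk and the lizard.
4. Drover goes back to the old quay with the lizard.
5. Drover goes to the new quay with the gecko and the worm.
6. Drover goes back to the old quay with the finch.
7. Drover goes to the new quay with the finch and the lizard.

Yes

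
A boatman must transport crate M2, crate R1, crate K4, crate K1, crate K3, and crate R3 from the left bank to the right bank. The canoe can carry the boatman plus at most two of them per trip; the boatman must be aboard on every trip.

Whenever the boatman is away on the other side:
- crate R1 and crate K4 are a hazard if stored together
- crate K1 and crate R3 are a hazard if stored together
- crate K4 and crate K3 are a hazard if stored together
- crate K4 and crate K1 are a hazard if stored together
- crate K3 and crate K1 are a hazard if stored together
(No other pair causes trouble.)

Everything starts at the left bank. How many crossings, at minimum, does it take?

9

Counting alone: the boatman can take at most 2 across per trip to the right bank, so moving all 6 needs at least 3 loaded trips out, with a return between consecutive ones — at least 5 crossings.
The safety rule pushes this higher. Following every safe sequence of crossings, the most of the 6 that can be at the right bank as the canoe arrives there on crossings 5, 7 is 4, 5 respectively — never all 6.
So no plan with fewer than 9 crossings exists, and this one achieves 9:
1. Boatman goes to the right bank with crate K1 and crate K4.
2. Boatman goes back to the left bank with crate K4.
3. Boatman goes to the right bank with crate K4 and crate M2.
4. Boatman goes back to the left bank with crate K4.
5. Boatman goes to the right bank with crate K4 and crate R1.
6. Boatman goes back to the left bank with crate K4.
7. Boatman goes to the right bank with crate K3 and crate R3.
8. Boatman goes back to the left bank with crate K1.
9. Boatman goes to the right bank with crate K1 and crate K4.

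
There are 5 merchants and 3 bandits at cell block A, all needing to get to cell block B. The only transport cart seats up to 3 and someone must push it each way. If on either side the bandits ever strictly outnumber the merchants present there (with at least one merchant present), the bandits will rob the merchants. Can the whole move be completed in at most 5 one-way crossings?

No

Counting alone: each trip to cell block B takes at most 3 across and each return brings at least 1 back, so after t trips out (and t−1 returns) at most 3t − (t−1) of the 8 are across; that first reaches 8 at t = 4, so at least 7 crossings are needed.
Since 5 < 7, 5 crossings cannot be enough. (The shortest complete plan in fact takes 7:)
1. 2 bandits → cell block B.  (cell block A: 5M 1B; cell block B: 0M 2B)
2. 1 bandit ← cell block A.  (cell block A: 5M 2B; cell block B: 0M 1B)
3. 2 merchants and 1 bandit → cell block B.  (cell block A: 3M 1B; cell block B: 2M 2B)
4. 1 bandit ← cell block A.  (cell block A: 3M 2B; cell block B: 2M 1B)
5. 1 merchant and 2 bandits → cell block B.  (cell block A: 2M 0B; cell block B: 3M 3B)
6. 1 bandit ← cell block A.  (cell block A: 2M 1B; cell block B: 3M 2B)
7. 2 merchants and 1 bandit → cell block B.  (cell block A: 0M 0B; cell block B: 5M 3B)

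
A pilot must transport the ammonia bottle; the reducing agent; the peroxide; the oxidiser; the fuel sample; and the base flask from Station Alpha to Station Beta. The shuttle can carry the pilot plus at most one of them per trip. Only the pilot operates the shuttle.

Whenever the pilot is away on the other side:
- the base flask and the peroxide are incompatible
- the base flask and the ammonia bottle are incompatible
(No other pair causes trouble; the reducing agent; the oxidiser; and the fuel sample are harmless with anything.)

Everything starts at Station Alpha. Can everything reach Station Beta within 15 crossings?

Yes

Yes — this plan uses 13 crossings (≤ 15):
1. Pilot goes to Station Beta with the base flask.
2. Pilot goes back to Station Alpha alone.
3. Pilot goes to Station Beta with the ammonia bottle.
4. Pilot goes back to Station Alpha with the base flask.
5. Pilot goes to Station Beta with the peroxide.
6. Pilot goes back to Station Alpha alone.
7. Pilot goes to Station Beta with the reducing agent.
8. Pilot goes back to Station Alpha alone.
9. Pilot goes to Station Beta with the oxidiser.
10. Pilot goes back to Station Alpha alone.
11. Pilot goes to Station Beta with the fuel sample.
12. Pilot goes back to Station Alpha alone.
13. Pilot goes to Station Beta with the base flask.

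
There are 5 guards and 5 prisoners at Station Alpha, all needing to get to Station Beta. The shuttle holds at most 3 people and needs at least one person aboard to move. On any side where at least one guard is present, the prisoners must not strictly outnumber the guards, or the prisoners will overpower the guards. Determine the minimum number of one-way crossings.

Counting alone: each trip to Station Beta takes at most 3 across and each return brings at least 1 back, so after t trips out (and t−1 returns) at most 3t − (t−1) of the 10 are across; that first reaches 10 at t = 5, so at least 9 crossings are needed.
The safety rule pushes this higher. Following every safe sequence of crossings, the most of the 10 that can be at Station Beta as the shuttle arrives there on crossing 9 is 9 — never all 10.
So no plan with fewer than 11 crossings exists, and this one achieves 11:
1. 2 prisoners → Station Beta.  (Station Alpha: 5G 3P; Station Beta: 0G 2P)
2. 1 prisoner ← Station Alpha.  (Station Alpha: 5G 4P; Station Beta: 0G 1P)
3. 3 prisoners → Station Beta.  (Station Alpha: 5G 1P; Station Beta: 0G 4P)
4. 1 prisoner ← Station Alpha.  (Station Alpha: 5G 2P; Station Beta: 0G 3P)
5. 3 guards → Station Beta.  (Station Alpha: 2G 2P; Station Beta: 3G 3P)
6. 1 guard and 1 prisoner ← Station Alpha.  (Station Alpha: 3G 3P; Station Beta: 2G 2P)
7. 3 guards → Station Beta.  (Station Alpha: 0G 3P; Station Beta: 5G 2P)
8. 1 prisoner ← Station Alpha.  (Station Alpha: 0G 4P; Station Beta: 5G 1P)
9. 2 prisoners → Station Beta.  (Station Alpha: 0G 2P; Station Beta: 5G 3P)
10. 1 prisoner ← Station Alpha.  (Station Alpha: 0G 3P; Station Beta: 5G 2P)
11. 3 prisoners → Station Beta.  (Station Alpha: 0G 0P; Station Beta: 5G 5P)

11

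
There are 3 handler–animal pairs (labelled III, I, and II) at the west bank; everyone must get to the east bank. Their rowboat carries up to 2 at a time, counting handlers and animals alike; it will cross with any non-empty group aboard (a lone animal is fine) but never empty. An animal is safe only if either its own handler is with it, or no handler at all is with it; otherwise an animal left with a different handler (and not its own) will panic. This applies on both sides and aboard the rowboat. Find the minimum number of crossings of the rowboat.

Counting alone: each trip to the east bank takes at most 2 across and each return brings at least 1 back, so after t trips out (and t−1 returns) at most 2t − (t−1) of the 6 are across; that first reaches 6 at t = 5, so at least 9 crossings are needed.
The safety rule pushes this higher. Following every safe sequence of crossings, the most of the 6 that can be at the east bank as the rowboat arrives there on crossing 9 is 5 — never all 6.
So no plan with fewer than 11 crossings exists, and this one achieves 11:
1. animal III and handler III cross → the east bank.
2. handler III crosses ← the west bank.
3. animal I and animal II cross → the east bank.
4. animal III crosses ← the west bank.
5. handler I and handler II cross → the east bank.
6. animal I and handler I cross ← the west bank.
7. handler I and handler III cross → the east bank.
8. animal II crosses ← the west bank.
9. animal I and animal III cross → the east bank.
10. handler II crosses ← the west bank.
11. animal II and handler II cross → the east bank.

11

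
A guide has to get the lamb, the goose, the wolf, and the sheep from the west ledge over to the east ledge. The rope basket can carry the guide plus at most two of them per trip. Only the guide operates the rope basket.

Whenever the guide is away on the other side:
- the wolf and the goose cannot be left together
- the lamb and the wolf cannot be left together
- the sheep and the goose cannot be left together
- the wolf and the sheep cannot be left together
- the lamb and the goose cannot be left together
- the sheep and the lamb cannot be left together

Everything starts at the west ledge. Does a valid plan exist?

No

Whatever the first load, the items left behind include a forbidden pair without the guide. No opening move is safe, so no plan exists.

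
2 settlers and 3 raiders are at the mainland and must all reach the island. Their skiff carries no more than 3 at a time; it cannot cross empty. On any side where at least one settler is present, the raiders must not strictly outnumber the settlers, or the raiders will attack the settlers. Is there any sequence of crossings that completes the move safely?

No

The raiders already outnumber the settlers at the mainland before anyone moves, so the starting position itself is disallowed.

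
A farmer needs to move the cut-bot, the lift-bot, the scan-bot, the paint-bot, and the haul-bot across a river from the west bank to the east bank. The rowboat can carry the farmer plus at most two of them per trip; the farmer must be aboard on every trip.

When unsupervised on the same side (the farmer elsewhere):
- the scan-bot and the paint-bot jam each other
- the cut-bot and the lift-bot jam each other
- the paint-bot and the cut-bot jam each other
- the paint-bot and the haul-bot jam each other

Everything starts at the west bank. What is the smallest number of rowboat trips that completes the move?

Counting alone: the farmer can take at most 2 across per trip to the east bank, so moving all 5 needs at least 3 loaded trips out, with a return between consecutive ones — at least 5 crossings.
The plan below uses exactly 5 crossings, so it is optimal:
1. Farmer goes to the east bank with the cut-bot and the paint-bot.  [the west bank: the haul-bot, the lift-bot, the scan-bot | the east bank: the cut-bot, the paint-bot]
2. Farmer goes back to the west bank with the paint-bot.  [the west bank: the haul-bot, the lift-bot, the paint-bot, the scan-bot | the east bank: the cut-bot]
3. Farmer goes to the east bank with the haul-bot and the scan-bot.  [the west bank: the lift-bot, the paint-bot | the east bank: the cut-bot, the haul-bot, the scan-bot]
4. Farmer goes back to the west bank alone.  [the west bank: the lift-bot, the paint-bot | the east bank: the cut-bot, the haul-bot, the scan-bot]
5. Farmer goes to the east bank with the lift-bot and the paint-bot.  [the west bank: — | the east bank: the cut-bot, the haul-bot, the lift-bot, the paint-bot, the scan-bot]

5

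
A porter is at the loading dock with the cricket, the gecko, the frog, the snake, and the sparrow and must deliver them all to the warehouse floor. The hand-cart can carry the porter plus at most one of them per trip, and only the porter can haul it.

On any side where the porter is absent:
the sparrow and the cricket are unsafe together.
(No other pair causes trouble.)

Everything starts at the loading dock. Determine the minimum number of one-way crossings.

Counting alone: the porter can take at most 1 across per trip to the warehouse floor, so moving all 5 needs at least 5 loaded trips out, with a return between consecutive ones — at least 9 crossings.
The plan below uses exactly 9 crossings, so it is optimal:
1. Porter goes to the warehouse floor with the cricket.  [the loading dock: the frog, the gecko, the snake, the sparrow | the warehouse floor: the cricket]
2. Porter goes back to the loading dock alone.  [the loading dock: the frog, the gecko, the snake, the sparrow | the warehouse floor: the cricket]
3. Porter goes to the warehouse floor with the gecko.  [the loading dock: the frog, the snake, the sparrow | the warehouse floor: the cricket, the gecko]
4. Porter goes back to the loading dock alone.  [the loading dock: the frog, the snake, the sparrow | the warehouse floor: the cricket, the gecko]
5. Porter goes to the warehouse floor with the frog.  [the loading dock: the snake, the sparrow | the warehouse floor: the cricket, the frog, the gecko]
6. Porter goes back to the loading dock alone.  [the loading dock: the snake, the sparrow | the warehouse floor: the cricket, the frog, the gecko]
7. Porter goes to the warehouse floor with the snake.  [the loading dock: the sparrow | the warehouse floor: the cricket, the frog, the gecko, the snake]
8. Porter goes back to the loading dock alone.  [the loading dock: the sparrow | the warehouse floor: the cricket, the frog, the gecko, the snake]
9. Porter goes to the warehouse floor with the sparrow.  [the loading dock: — | the warehouse floor: the cricket, the frog, the gecko, the snake, the sparrow]

9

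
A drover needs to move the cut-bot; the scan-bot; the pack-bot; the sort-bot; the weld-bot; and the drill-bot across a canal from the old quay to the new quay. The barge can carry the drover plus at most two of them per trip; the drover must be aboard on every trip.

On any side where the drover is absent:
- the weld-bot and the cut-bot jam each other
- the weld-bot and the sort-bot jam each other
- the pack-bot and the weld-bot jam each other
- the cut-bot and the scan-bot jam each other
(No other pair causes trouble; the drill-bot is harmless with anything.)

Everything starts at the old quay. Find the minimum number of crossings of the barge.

Counting alone: the drover can take at most 2 across per trip to the new quay, so moving all 6 needs at least 3 loaded trips out, with a return between consecutive ones — at least 5 crossings.
The safety rule pushes this higher. Following every safe sequence of crossings, the most of the 6 that can be at the new quay as the barge arrives there on crossing 5 is 5 — never all 6.
So no plan with fewer than 7 crossings exists, and this one achieves 7:
1. Drover goes to the new quay with the cut-bot and the weld-bot.  [the old quay: the drill-bot, the pack-bot, the scan-bot, the sort-bot | the new quay: the cut-bot, the weld-bot]
2. Drover goes back to the old quay with the cut-bot.  [the old quay: the cut-bot, the drill-bot, the pack-bot, the scan-bot, the sort-bot | the new quay: the weld-bot]
3. Drover goes to the new quay with the cut-bot and the pack-bot.  [the old quay: the drill-bot, the scan-bot, the sort-bot | the new quay: the cut-bot, the pack-bot, the weld-bot]
4. Drover goes back to the old quay with the weld-bot.  [the old quay: the drill-bot, the scan-bot, the sort-bot, the weld-bot | the new quay: the cut-bot, the pack-bot]
5. Drover goes to the new quay with the drill-bot and the sort-bot.  [the old quay: the scan-bot, the weld-bot | the new quay: the cut-bot, the drill-bot, the pack-bot, the sort-bot]
6. Drover goes back to the old quay alone.  [the old quay: the scan-bot, the weld-bot | the new quay: the cut-bot, the drill-bot, the pack-bot, the sort-bot]
7. Drover goes to the new quay with the scan-bot and the weld-bot.  [the old quay: — | the new quay: the cut-bot, the drill-bot, the pack-bot, the scan-bot, the sort-bot, the weld-bot]

7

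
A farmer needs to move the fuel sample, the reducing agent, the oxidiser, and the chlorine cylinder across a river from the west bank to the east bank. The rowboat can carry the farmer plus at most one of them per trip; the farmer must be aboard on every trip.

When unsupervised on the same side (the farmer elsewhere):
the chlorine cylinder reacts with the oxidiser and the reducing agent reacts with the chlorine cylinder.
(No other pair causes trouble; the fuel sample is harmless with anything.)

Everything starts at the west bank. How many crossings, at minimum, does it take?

9

Counting alone: the farmer can take at most 1 across per trip to the east bank, so moving all 4 needs at least 4 loaded trips out, with a return between consecutive ones — at least 7 crossings.
The safety rule pushes this higher. Following every safe sequence of crossings, the most of the 4 that can be at the east bank as the rowboat arrives there on crossing 7 is 3 — never all 4.
So no plan with fewer than 9 crossings exists, and this one achieves 9:
1. Farmer goes to the east bank with the chlorine cylinder.  [the west bank: the fuel sample, the oxidiser, the reducing agent | the east bank: the chlorine cylinder]
2. Farmer goes back to the west bank alone.  [the west bank: the fuel sample, the oxidiser, the reducing agent | the east bank: the chlorine cylinder]
3. Farmer goes to the east bank with the fuel sample.  [the west bank: the oxidiser, the reducing agent | the east bank: the chlorine cylinder, the fuel sample]
4. Farmer goes back to the west bank alone.  [the west bank: the oxidiser, the reducing agent | the east bank: the chlorine cylinder, the fuel sample]
5. Farmer goes to the east bank with the reducing agent.  [the west bank: the oxidiser | the east bank: the chlorine cylinder, the fuel sample, the reducing agent]
6. Farmer goes back to the west bank with the chlorine cylinder.  [the west bank: the chlorine cylinder, the oxidiser | the east bank: the fuel sample, the reducing agent]
7. Farmer goes to the east bank with the oxidiser.  [the west bank: the chlorine cylinder | the east bank: the fuel sample, the oxidiser, the reducing agent]
8. Farmer goes back to the west bank alone.  [the west bank: the chlorine cylinder | the east bank: the fuel sample, the oxidiser, the reducing agent]
9. Farmer goes to the east bank with the chlorine cylinder.  [the west bank: — | the east bank: the chlorine cylinder, the fuel sample, the oxidiser, the reducing agent]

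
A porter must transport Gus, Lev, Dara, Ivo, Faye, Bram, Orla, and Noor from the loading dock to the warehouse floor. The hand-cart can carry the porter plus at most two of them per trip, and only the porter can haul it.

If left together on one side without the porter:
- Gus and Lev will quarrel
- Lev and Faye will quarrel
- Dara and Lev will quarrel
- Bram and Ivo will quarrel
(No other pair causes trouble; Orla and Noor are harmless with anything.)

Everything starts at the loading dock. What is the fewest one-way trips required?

Counting alone: the porter can take at most 2 across per trip to the warehouse floor, so moving all 8 needs at least 4 loaded trips out, with a return between consecutive ones — at least 7 crossings.
The safety rule pushes this higher. Following every safe sequence of crossings, the most of the 8 that can be at the warehouse floor as the hand-cart arrives there on crossing 7 is 7 — never all 8.
So no plan with fewer than 9 crossings exists, and this one achieves 9:
1. Porter goes to the warehouse floor with Ivo and Lev.  [the loading dock: Bram, Dara, Faye, Gus, Noor, Orla | the warehouse floor: Ivo, Lev]
2. Porter goes back to the loading dock alone.  [the loading dock: Bram, Dara, Faye, Gus, Noor, Orla | the warehouse floor: Ivo, Lev]
3. Porter goes to the warehouse floor with Gus.  [the loading dock: Bram, Dara, Faye, Noor, Orla | the warehouse floor: Gus, Ivo, Lev]
4. Porter goes back to the loading dock with Lev.  [the loading dock: Bram, Dara, Faye, Lev, Noor, Orla | the warehouse floor: Gus, Ivo]
5. Porter goes to the warehouse floor with Dara and Faye.  [the loading dock: Bram, Lev, Noor, Orla | the warehouse floor: Dara, Faye, Gus, Ivo]
6. Porter goes back to the loading dock alone.  [the loading dock: Bram, Lev, Noor, Orla | the warehouse floor: Dara, Faye, Gus, Ivo]
7. Porter goes to the warehouse floor with Noor and Orla.  [the loading dock: Bram, Lev | the warehouse floor: Dara, Faye, Gus, Ivo, Noor, Orla]
8. Porter goes back to the loading dock alone.  [the loading dock: Bram, Lev | the warehouse floor: Dara, Faye, Gus, Ivo, Noor, Orla]
9. Porter goes to the warehouse floor with Bram and Lev.  [the loading dock: — | the warehouse floor: Bram, Dara, Faye, Gus, Ivo, Lev, Noor, Orla]

9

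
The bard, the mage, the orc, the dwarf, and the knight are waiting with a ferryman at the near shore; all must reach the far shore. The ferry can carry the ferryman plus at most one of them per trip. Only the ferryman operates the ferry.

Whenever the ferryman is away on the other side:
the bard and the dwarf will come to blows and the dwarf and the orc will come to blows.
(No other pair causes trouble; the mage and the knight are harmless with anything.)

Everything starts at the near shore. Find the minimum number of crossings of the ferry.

11

Counting alone: the ferryman can take at most 1 across per trip to the far shore, so moving all 5 needs at least 5 loaded trips out, with a return between consecutive ones — at least 9 crossings.
The safety rule pushes this higher. Following every safe sequence of crossings, the most of the 5 that can be at the far shore as the ferry arrives there on crossing 9 is 4 — never all 5.
So no plan with fewer than 11 crossings exists, and this one achieves 11:
1. Ferryman goes to the far shore with the dwarf.  [the near shore: the bard, the knight, the mage, the orc | the far shore: the dwarf]
2. Ferryman goes back to the near shore alone.  [the near shore: the bard, the knight, the mage, the orc | the far shore: the dwarf]
3. Ferryman goes to the far shore with the bard.  [the near shore: the knight, the mage, the orc | the far shore: the bard, the dwarf]
4. Ferryman goes back to the near shore with the dwarf.  [the near shore: the dwarf, the knight, the mage, the orc | the far shore: the bard]
5. Ferryman goes to the far shore with the orc.  [the near shore: the dwarf, the knight, the mage | the far shore: the bard, the orc]
6. Ferryman goes back to the near shore alone.  [the near shore: the dwarf, the knight, the mage | the far shore: the bard, the orc]
7. Ferryman goes to the far shore with the mage.  [the near shore: the dwarf, the knight | the far shore: the bard, the mage, the orc]
8. Ferryman goes back to the near shore alone.  [the near shore: the dwarf, the knight | the far shore: the bard, the mage, the orc]
9. Ferryman goes to the far shore with the knight.  [the near shore: the dwarf | the far shore: the bard, the knight, the mage, the orc]
10. Ferryman goes back to the near shore alone.  [the near shore: the dwarf | the far shore: the bard, the knight, the mage, the orc]
11. Ferryman goes to the far shore with the dwarf.  [the near shore: — | the far shore: the bard, the dwarf, the knight, the mage, the orc]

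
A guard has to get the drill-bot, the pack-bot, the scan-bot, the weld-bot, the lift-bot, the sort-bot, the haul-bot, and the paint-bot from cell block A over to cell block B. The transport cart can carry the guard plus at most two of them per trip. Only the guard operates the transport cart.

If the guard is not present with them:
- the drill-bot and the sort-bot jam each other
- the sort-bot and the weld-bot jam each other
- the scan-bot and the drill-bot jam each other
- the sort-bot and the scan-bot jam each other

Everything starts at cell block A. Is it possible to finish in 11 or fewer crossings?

No

Counting alone: the guard can take at most 2 across per trip to cell block B, so moving all 8 needs at least 4 loaded trips out, with a return between consecutive ones — at least 7 crossings.
The safety rule pushes this higher. Following every safe sequence of crossings, the most of the 8 that can be at cell block B as the transport cart arrives there on crossings 7, 9, 11 is 5, 6, 7 respectively — never all 8.
So the move cannot be finished within 11 crossings. (The shortest complete plan takes 13:)
1. Guard goes to cell block B with the drill-bot and the sort-bot.
2. Guard goes back to cell block A with the drill-bot.
3. Guard goes to cell block B with the drill-bot and the pack-bot.
4. Guard goes back to cell block A with the drill-bot.
5. Guard goes to cell block B with the drill-bot and the weld-bot.
6. Guard goes back to cell block A with the sort-bot.
7. Guard goes to cell block B with the lift-bot and the scan-bot.
8. Guard goes back to cell block A with the drill-bot.
9. Guard goes to cell block B with the drill-bot and the haul-bot.
10. Guard goes back to cell block A with the drill-bot.
11. Guard goes to cell block B with the drill-bot and the paint-bot.
12. Guard goes back to cell block A with the drill-bot.
13. Guard goes to cell block B with the drill-bot and the sort-bot.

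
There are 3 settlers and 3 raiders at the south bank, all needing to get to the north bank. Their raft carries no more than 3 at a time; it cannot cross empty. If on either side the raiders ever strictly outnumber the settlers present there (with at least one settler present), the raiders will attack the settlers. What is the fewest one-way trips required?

5

Counting alone: each trip to the north bank takes at most 3 across and each return brings at least 1 back, so after t trips out (and t−1 returns) at most 3t − (t−1) of the 6 are across; that first reaches 6 at t = 3, so at least 5 crossings are needed.
The plan below uses exactly 5 crossings, so it is optimal:
1. 2 raiders → the north bank.  (the south bank: 3S 1R; the north bank: 0S 2R)
2. 1 raider ← the south bank.  (the south bank: 3S 2R; the north bank: 0S 1R)
3. 3 settlers → the north bank.  (the south bank: 0S 2R; the north bank: 3S 1R)
4. 1 raider ← the south bank.  (the south bank: 0S 3R; the north bank: 3S 0R)
5. 3 raiders → the north bank.  (the south bank: 0S 0R; the north bank: 3S 3R)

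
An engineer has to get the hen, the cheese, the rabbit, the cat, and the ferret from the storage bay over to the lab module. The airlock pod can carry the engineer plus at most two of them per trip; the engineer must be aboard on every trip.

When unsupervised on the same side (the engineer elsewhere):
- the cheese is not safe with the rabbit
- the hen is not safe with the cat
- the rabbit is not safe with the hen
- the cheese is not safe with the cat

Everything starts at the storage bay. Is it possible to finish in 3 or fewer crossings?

No

Counting alone: the engineer can take at most 2 across per trip to the lab module, so moving all 5 needs at least 3 loaded trips out, with a return between consecutive ones — at least 5 crossings.
Since 3 < 5, 3 crossings cannot be enough. (The shortest complete plan in fact takes 5:)
1. Engineer goes to the lab module with the cheese and the hen.  [the storage bay: the cat, the ferret, the rabbit | the lab module: the cheese, the hen]
2. Engineer goes back to the storage bay alone.  [the storage bay: the cat, the ferret, the rabbit | the lab module: the cheese, the hen]
3. Engineer goes to the lab module with the ferret.  [the storage bay: the cat, the rabbit | the lab module: the cheese, the ferret, the hen]
4. Engineer goes back to the storage bay alone.  [the storage bay: the cat, the rabbit | the lab module: the cheese, the ferret, the hen]
5. Engineer goes to the lab module with the cat and the rabbit.  [the storage bay: — | the lab module: the cat, the cheese, the ferret, the hen, the rabbit]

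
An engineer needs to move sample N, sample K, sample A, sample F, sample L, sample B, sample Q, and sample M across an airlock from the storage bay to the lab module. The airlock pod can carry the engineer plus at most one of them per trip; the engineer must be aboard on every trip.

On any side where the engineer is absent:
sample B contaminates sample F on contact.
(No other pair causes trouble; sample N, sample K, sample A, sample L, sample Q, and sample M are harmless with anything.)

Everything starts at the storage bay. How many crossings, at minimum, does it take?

Counting alone: the engineer can take at most 1 across per trip to the lab module, so moving all 8 needs at least 8 loaded trips out, with a return between consecutive ones — at least 15 crossings.
The plan below uses exactly 15 crossings, so it is optimal:
1. Engineer goes to the lab module with sample F.
2. Engineer goes back to the storage bay alone.
3. Engineer goes to the lab module with sample N.
4. Engineer goes back to the storage bay alone.
5. Engineer goes to the lab module with sample K.
6. Engineer goes back to the storage bay alone.
7. Engineer goes to the lab module with sample A.
8. Engineer goes back to the storage bay alone.
9. Engineer goes to the lab module with sample L.
10. Engineer goes back to the storage bay alone.
11. Engineer goes to the lab module with sample Q.
12. Engineer goes back to the storage bay alone.
13. Engineer goes to the lab module with sample M.
14. Engineer goes back to the storage bay alone.
15. Engineer goes to the lab module with sample B.

15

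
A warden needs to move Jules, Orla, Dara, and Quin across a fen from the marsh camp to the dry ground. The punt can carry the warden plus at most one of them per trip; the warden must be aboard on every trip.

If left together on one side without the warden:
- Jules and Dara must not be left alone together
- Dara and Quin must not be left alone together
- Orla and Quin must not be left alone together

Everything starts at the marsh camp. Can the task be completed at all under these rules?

Whatever the first load, the items left behind include a forbidden pair without the warden. No opening move is safe, so no plan exists.

No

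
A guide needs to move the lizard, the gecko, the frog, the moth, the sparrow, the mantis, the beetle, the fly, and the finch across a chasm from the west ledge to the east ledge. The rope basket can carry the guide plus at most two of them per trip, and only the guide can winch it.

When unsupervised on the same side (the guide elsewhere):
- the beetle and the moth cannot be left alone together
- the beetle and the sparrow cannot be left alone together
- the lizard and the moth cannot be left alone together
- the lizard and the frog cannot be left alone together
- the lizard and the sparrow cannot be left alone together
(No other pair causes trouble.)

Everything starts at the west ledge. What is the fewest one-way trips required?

Counting alone: the guide can take at most 2 across per trip to the east ledge, so moving all 9 needs at least 5 loaded trips out, with a return between consecutive ones — at least 9 crossings.
The safety rule pushes this higher. Following every safe sequence of crossings, the most of the 9 that can be at the east ledge as the rope basket arrives there on crossing 9 is 8 — never all 9.
So no plan with fewer than 11 crossings exists, and this one achieves 11:
1. Guide goes to the east ledge with the beetle and the lizard.
2. Guide goes back to the west ledge alone.
3. Guide goes to the east ledge with the gecko.
4. Guide goes back to the west ledge alone.
5. Guide goes to the east ledge with the frog and the moth.
6. Guide goes back to the west ledge with the beetle and the lizard.
7. Guide goes to the east ledge with the mantis and the sparrow.
8. Guide goes back to the west ledge alone.
9. Guide goes to the east ledge with the finch and the fly.
10. Guide goes back to the west ledge alone.
11. Guide goes to the east ledge with the beetle and the lizard.

11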